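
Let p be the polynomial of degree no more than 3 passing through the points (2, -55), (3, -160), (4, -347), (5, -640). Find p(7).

Using the Lagrange interpolation formula with nodes 2, 3, 4, 5:
  L_0(u) = (u - 3)(u - 4)(u - 5) / -6
  L_1(u) = (u - 2)(u - 4)(u - 5) / 2
  L_2(u) = (u - 2)(u - 3)(u - 5) / -2
  L_3(u) = (u - 2)(u - 3)(u - 4) / 6
Then p(u) = -55·L_0(u) - 160·L_1(u) - 347·L_2(u) - 640·L_3(u).
Expanding and collecting terms gives p(u) = -4u^3 - 5u^2 - 4u + 5.
Evaluating at u = 7: p(7) = -1640.

-1640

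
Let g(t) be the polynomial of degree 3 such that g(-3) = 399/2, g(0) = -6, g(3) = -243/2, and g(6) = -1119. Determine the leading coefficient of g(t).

-6

Write g(t) = at^3 + bt^2 + ct + d. Substituting each data point gives a linear system:
  -27a + 9b - 3c + d = 399/2
  d = -6
  27a + 9b + 3c + d = -243/2
  216a + 36b + 6c + d = -1119
Solving the system yields a = -6, b = 5, c = 1/2, d = -6.
So g(t) = -6t^3 + 5t^2 + (1/2)t - 6.
The leading coefficient is -6.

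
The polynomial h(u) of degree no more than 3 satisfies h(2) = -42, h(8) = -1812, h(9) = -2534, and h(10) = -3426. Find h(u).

Write h(u) = au^3 + bu^2 + cu + d. Substituting each data point gives a linear system:
  8a + 4b + 2c + d = -42
  512a + 64b + 8c + d = -1812
  729a + 81b + 9c + d = -2534
  1000a + 100b + 10c + d = -3426
Solving the system yields a = -3, b = -4, c = -3, d = 4.
So h(u) = -3u^3 - 4u^2 - 3u + 4.
Check: h(8) = -1812. ✓

h(u) = -3u^3 - 4u^2 - 3u + 4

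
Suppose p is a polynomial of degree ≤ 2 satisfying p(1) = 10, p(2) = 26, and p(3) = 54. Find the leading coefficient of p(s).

Write p(s) = as^2 + bs + c. Substituting each data point gives a linear system:
  a + b + c = 10
  4a + 2b + c = 26
  9a + 3b + c = 54
Solving the system yields a = 6, b = -2, c = 6.
So p(s) = 6s^2 - 2s + 6.
The leading coefficient is 6.

6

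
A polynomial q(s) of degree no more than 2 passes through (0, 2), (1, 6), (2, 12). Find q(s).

Using the Lagrange interpolation formula with nodes 0, 1, 2:
  L_0(s) = (s - 1)(s - 2) / 2
  L_1(s) = s(s - 2) / -1
  L_2(s) = s(s - 1) / 2
Then q(s) = 2·L_0(s) + 6·L_1(s) + 12·L_2(s).
Expanding and collecting terms gives q(s) = s² + 3s + 2.
Check: q(1) = 6. ✓

q(s) = s^2 + 3s + 2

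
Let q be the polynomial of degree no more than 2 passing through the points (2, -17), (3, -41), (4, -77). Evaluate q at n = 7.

Forward differences of the values at n = 2, 3, 4:
  q  : -17  -41  -77
  Δ  : -24  -36
  Δ^2: -12
The second differences are constant, confirming degree 2.
Interpolating (Newton forward form) and evaluating at n = 7 gives q(7) = -257.

-257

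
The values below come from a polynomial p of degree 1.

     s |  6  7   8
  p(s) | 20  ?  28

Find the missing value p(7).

24

The 2 known points determine the degree-1 polynomial uniquely.
Write p(s) = as + b. Substituting each data point gives a linear system:
  6a + b = 20
  8a + b = 28
Solving the system yields a = 4, b = -4.
So p(s) = 4s - 4.
Then p(7) = 24.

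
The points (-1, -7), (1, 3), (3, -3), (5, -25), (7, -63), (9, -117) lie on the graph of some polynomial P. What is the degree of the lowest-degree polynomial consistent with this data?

2

Forward differences of the values at t = -1, 1, 3, 5, 7, 9:
  P  : -7  3  -3  -25  -63  -117
  Δ  : 10  -6  -22  -38  -54
  Δ^2: -16  -16  -16  -16
  Δ^3: 0  0  0
  Δ^4: 0  0
  Δ^5: 0
The second differences are constant (-16) and nonzero, while all higher differences vanish, so the minimal degree is 2.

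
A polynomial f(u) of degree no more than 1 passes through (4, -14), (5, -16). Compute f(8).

Using the Lagrange interpolation formula with nodes 4, 5:
  L_0(u) = (u - 5) / -1
  L_1(u) = (u - 4) / 1
Then f(u) = -14·L_0(u) - 16·L_1(u).
Expanding and collecting terms gives f(u) = -2u - 6.
Evaluating at u = 8: f(8) = -22.

-22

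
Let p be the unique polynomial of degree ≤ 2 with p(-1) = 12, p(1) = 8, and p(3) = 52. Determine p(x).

Using the Lagrange interpolation formula with nodes -1, 1, 3:
  L_0(x) = (x - 1)(x - 3) / 8
  L_1(x) = (x + 1)(x - 3) / -4
  L_2(x) = (x + 1)(x - 1) / 8
Then p(x) = 12·L_0(x) + 8·L_1(x) + 52·L_2(x).
Expanding and collecting terms gives p(x) = 6x² - 2x + 4.
Check: p(-1) = 12. ✓

p(x) = 6x^2 - 2x + 4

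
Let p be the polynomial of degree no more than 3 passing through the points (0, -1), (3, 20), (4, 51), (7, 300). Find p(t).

Write p(t) = at^3 + bt^2 + ct + d. Substituting each data point gives a linear system:
  d = -1
  27a + 9b + 3c + d = 20
  64a + 16b + 4c + d = 51
  343a + 49b + 7c + d = 300
Solving the system yields a = 1, b = -1, c = 1, d = -1.
So p(t) = t^3 - t^2 + t - 1.
Check: p(4) = 51. ✓

p(t) = t^3 - t^2 + t - 1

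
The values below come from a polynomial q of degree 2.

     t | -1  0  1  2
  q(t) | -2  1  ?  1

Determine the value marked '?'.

On equispaced nodes a degree-2 polynomial has vanishing third forward difference, so
  - q(-1) + 3·q(0) - 3·q(1) + q(2) = 0.
Substituting the known values and solving for q(1):
  -3·q(1) = -6
  q(1) = 2.

2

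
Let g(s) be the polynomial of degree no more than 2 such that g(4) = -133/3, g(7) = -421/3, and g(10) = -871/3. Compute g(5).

-211/3

Forward differences of the values at s = 4, 7, 10:
  g  : -133/3  -421/3  -871/3
  Δ  : -96  -150
  Δ^2: -54
The second differences are constant, confirming degree 2.
Interpolating (Newton forward form) and evaluating at s = 5 gives g(5) = -211/3.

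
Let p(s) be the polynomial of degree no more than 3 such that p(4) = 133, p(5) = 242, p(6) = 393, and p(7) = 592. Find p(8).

845

Write p(s) = as^3 + bs^2 + cs + d. Substituting each data point gives a linear system:
  64a + 16b + 4c + d = 133
  125a + 25b + 5c + d = 242
  216a + 36b + 6c + d = 393
  343a + 49b + 7c + d = 592
Solving the system yields a = 1, b = 6, c = -6, d = -3.
So p(s) = s³ + 6s² - 6s - 3.
Then p(8) = 845.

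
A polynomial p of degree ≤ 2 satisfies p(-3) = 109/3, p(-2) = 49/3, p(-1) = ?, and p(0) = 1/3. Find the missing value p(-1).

13/3

The 3 known points determine the degree-2 polynomial uniquely.
Write p(u) = au^2 + bu + c. Substituting each data point gives a linear system:
  9a - 3b + c = 109/3
  4a - 2b + c = 49/3
  c = 1/3
Solving the system yields a = 4, b = 0, c = 1/3.
So p(u) = 4u² + 1/3.
Then p(-1) = 13/3.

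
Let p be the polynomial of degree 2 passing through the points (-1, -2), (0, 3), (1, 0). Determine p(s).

p(s) = -4s^2 + s + 3

Write p(s) = as^2 + bs + c. Substituting each data point gives a linear system:
  a - b + c = -2
  c = 3
  a + b + c = 0
Solving the system yields a = -4, b = 1, c = 3.
So p(s) = -4s^2 + s + 3.
Check: p(-1) = -2. ✓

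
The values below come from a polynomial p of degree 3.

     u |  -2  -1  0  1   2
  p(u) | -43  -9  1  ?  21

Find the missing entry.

5

On equispaced nodes a degree-3 polynomial has vanishing fourth forward difference, so
  p(-2) - 4·p(-1) + 6·p(0) - 4·p(1) + p(2) = 0.
Substituting the known values and solving for p(1):
  -4·p(1) = -20
  p(1) = 5.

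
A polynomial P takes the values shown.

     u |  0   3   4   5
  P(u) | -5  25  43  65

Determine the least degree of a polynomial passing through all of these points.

2

Divided differences on the nodes 0, 3, 4, 5:
  order 0: -5  25  43  65
  order 1: 10  18  22
  order 2: 2  2
  order 3: 0
The order-2 divided differences are all 2 (nonzero) and every higher order vanishes, so the data lies on a polynomial of degree exactly 2.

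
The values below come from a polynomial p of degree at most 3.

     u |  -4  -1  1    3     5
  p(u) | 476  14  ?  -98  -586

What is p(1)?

The 4 known points determine the degree-3 polynomial uniquely.
Write p(u) = au^3 + bu^2 + cu + d. Substituting each data point gives a linear system:
  -64a + 16b - 4c + d = 476
  -a + b - c + d = 14
  27a + 9b + 3c + d = -98
  125a + 25b + 5c + d = -586
Solving the system yields a = -6, b = 6, c = 2, d = 4.
So p(u) = -6u³ + 6u² + 2u + 4.
Then p(1) = 6.

6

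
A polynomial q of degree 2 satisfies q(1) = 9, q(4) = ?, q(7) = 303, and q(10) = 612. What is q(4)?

102

On equispaced nodes a degree-2 polynomial has vanishing third forward difference, so
  - q(1) + 3·q(4) - 3·q(7) + q(10) = 0.
Substituting the known values and solving for q(4):
  3·q(4) = 306
  q(4) = 102.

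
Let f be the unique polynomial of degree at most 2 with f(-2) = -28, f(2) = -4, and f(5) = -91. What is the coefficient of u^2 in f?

Write f(u) = au^2 + bu + c. Substituting each data point gives a linear system:
  4a - 2b + c = -28
  4a + 2b + c = -4
  25a + 5b + c = -91
Solving the system yields a = -5, b = 6, c = 4.
So f(u) = -5u² + 6u + 4.
The leading coefficient is -5.

-5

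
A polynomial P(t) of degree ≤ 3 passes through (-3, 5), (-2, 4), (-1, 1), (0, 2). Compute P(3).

Forward differences of the values at t = -3, -2, -1, 0:
  P  : 5  4  1  2
  Δ  : -1  -3  1
  Δ^2: -2  4
  Δ^3: 6
The third differences are constant, confirming degree 3.
Interpolating (Newton forward form) and evaluating at t = 3 gives P(3) = 89.

89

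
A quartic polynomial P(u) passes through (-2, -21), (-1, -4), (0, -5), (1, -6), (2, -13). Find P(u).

P(u) = -u^4 + u^3 + u^2 - 2u - 5

Write P(u) = au^4 + bu^3 + cu^2 + du + e. Substituting each data point gives a linear system:
  16a - 8b + 4c - 2d + e = -21
  a - b + c - d + e = -4
  e = -5
  a + b + c + d + e = -6
  16a + 8b + 4c + 2d + e = -13
Solving the system yields a = -1, b = 1, c = 1, d = -2, e = -5.
So P(u) = -u⁴ + u³ + u² - 2u - 5.
Check: P(-1) = -4. ✓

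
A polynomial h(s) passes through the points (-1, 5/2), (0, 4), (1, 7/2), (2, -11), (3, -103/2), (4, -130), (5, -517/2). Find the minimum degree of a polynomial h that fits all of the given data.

Forward differences of the values at s = -1, 0, 1, 2, 3, 4, 5:
  h  : 5/2  4  7/2  -11  -103/2  -130  -517/2
  Δ  : 3/2  -1/2  -29/2  -81/2  -157/2  -257/2
  Δ^2: -2  -14  -26  -38  -50
  Δ^3: -12  -12  -12  -12
  Δ^4: 0  0  0
  Δ^5: 0  0
  Δ^6: 0
The third differences are constant (-12) and nonzero, while all higher differences vanish, so the minimal degree is 3.

3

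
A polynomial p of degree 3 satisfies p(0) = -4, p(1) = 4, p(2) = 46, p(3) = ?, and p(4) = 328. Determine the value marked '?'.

146

The 4 known points determine the degree-3 polynomial uniquely.
Write p(n) = an^3 + bn^2 + cn + d. Substituting each data point gives a linear system:
  d = -4
  a + b + c + d = 4
  8a + 4b + 2c + d = 46
  64a + 16b + 4c + d = 328
Solving the system yields a = 4, b = 5, c = -1, d = -4.
So p(n) = 4n^3 + 5n^2 - n - 4.
Then p(3) = 146.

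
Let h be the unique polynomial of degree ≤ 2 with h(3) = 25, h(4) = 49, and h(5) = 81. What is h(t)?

h(t) = 4t^2 - 4t + 1

Write h(t) = at^2 + bt + c. Substituting each data point gives a linear system:
  9a + 3b + c = 25
  16a + 4b + c = 49
  25a + 5b + c = 81
Solving the system yields a = 4, b = -4, c = 1.
So h(t) = 4t^2 - 4t + 1.
Check: h(3) = 25. ✓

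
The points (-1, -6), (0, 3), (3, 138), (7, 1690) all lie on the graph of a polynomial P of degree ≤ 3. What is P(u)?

P(u) = 5u^3 - u^2 + 3u + 3

Using the Lagrange interpolation formula with nodes -1, 0, 3, 7:
  L_0(u) = u(u - 3)(u - 7) / -32
  L_1(u) = (u + 1)(u - 3)(u - 7) / 21
  L_2(u) = (u + 1)u(u - 7) / -48
  L_3(u) = (u + 1)u(u - 3) / 224
Then P(u) = -6·L_0(u) + 3·L_1(u) + 138·L_2(u) + 1690·L_3(u).
Expanding and collecting terms gives P(u) = 5u³ - u² + 3u + 3.
Check: P(3) = 138. ✓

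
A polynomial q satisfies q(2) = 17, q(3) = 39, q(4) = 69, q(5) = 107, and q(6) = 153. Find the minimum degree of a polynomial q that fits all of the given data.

2

Forward differences of the values at n = 2, 3, 4, 5, 6:
  q  : 17  39  69  107  153
  Δ  : 22  30  38  46
  Δ^2: 8  8  8
  Δ^3: 0  0
  Δ^4: 0
The second differences are constant (8) and nonzero, while all higher differences vanish, so the minimal degree is 2.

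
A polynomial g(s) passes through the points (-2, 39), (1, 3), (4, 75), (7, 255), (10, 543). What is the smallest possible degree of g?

Forward differences of the values at s = -2, 1, 4, 7, 10:
  g  : 39  3  75  255  543
  Δ  : -36  72  180  288
  Δ^2: 108  108  108
  Δ^3: 0  0
  Δ^4: 0
The second differences are constant (108) and nonzero, while all higher differences vanish, so the minimal degree is 2.

2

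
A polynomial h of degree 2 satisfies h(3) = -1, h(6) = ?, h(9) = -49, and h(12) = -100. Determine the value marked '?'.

On equispaced nodes a degree-2 polynomial has vanishing third forward difference, so
  - h(3) + 3·h(6) - 3·h(9) + h(12) = 0.
Substituting the known values and solving for h(6):
  3·h(6) = -48
  h(6) = -16.

-16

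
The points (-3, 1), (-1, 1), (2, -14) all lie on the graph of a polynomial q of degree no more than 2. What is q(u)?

q(u) = -u^2 - 4u - 2

Write q(u) = au^2 + bu + c. Substituting each data point gives a linear system:
  9a - 3b + c = 1
  a - b + c = 1
  4a + 2b + c = -14
Solving the system yields a = -1, b = -4, c = -2.
So q(u) = -u^2 - 4u - 2.
Check: q(-3) = 1. ✓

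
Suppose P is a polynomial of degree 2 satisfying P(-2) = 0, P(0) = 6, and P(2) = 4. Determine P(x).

P(x) = -x^2 + x + 6

Write P(x) = ax^2 + bx + c. Substituting each data point gives a linear system:
  4a - 2b + c = 0
  c = 6
  4a + 2b + c = 4
Solving the system yields a = -1, b = 1, c = 6.
So P(x) = -x^2 + x + 6.
Check: P(0) = 6. ✓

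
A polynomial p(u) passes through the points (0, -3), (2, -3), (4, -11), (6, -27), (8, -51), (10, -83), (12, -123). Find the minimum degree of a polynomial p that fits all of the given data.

Forward differences of the values at u = 0, 2, 4, 6, 8, 10, 12:
  p  : -3  -3  -11  -27  -51  -83  -123
  Δ  : 0  -8  -16  -24  -32  -40
  Δ^2: -8  -8  -8  -8  -8
  Δ^3: 0  0  0  0
  Δ^4: 0  0  0
  Δ^5: 0  0
  Δ^6: 0
The second differences are constant (-8) and nonzero, while all higher differences vanish, so the minimal degree is 2.

2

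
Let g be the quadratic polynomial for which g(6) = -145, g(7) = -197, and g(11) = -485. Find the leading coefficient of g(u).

-4

Write g(u) = au^2 + bu + c. Substituting each data point gives a linear system:
  36a + 6b + c = -145
  49a + 7b + c = -197
  121a + 11b + c = -485
Solving the system yields a = -4, b = 0, c = -1.
So g(u) = -4u^2 - 1.
The leading coefficient is -4.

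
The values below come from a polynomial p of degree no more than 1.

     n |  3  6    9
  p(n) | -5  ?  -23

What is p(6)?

-14

The 2 known points determine the degree-1 polynomial uniquely.
Write p(n) = an + b. Substituting each data point gives a linear system:
  3a + b = -5
  9a + b = -23
Solving the system yields a = -3, b = 4.
So p(n) = -3n + 4.
Then p(6) = -14.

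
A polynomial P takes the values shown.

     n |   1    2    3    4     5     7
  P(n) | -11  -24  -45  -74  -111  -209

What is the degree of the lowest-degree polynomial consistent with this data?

2

Divided differences on the nodes 1, 2, 3, 4, 5, 7:
  order 0: -11  -24  -45  -74  -111  -209
  order 1: -13  -21  -29  -37  -49
  order 2: -4  -4  -4  -4
  order 3: 0  0  0
  order 4: 0  0
  order 5: 0
The order-2 divided differences are all -4 (nonzero) and every higher order vanishes, so the data lies on a polynomial of degree exactly 2.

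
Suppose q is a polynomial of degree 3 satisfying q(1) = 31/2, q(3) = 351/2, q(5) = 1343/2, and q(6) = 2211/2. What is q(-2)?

Using the Lagrange interpolation formula with nodes 1, 3, 5, 6:
  L_0(s) = (s - 3)(s - 5)(s - 6) / -40
  L_1(s) = (s - 1)(s - 5)(s - 6) / 12
  L_2(s) = (s - 1)(s - 3)(s - 6) / -8
  L_3(s) = (s - 1)(s - 3)(s - 5) / 15
Then q(s) = 31/2·L_0(s) + 351/2·L_1(s) + 1343/2·L_2(s) + 2211/2·L_3(s).
Expanding and collecting terms gives q(s) = 4s³ + 6s² + 4s + 3/2.
Evaluating at s = -2: q(-2) = -29/2.

-29/2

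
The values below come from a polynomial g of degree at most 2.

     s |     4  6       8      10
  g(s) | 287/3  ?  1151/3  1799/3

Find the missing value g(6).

647/3

The 3 known points determine the degree-2 polynomial uniquely.
Write g(s) = as^2 + bs + c. Substituting each data point gives a linear system:
  16a + 4b + c = 287/3
  64a + 8b + c = 1151/3
  100a + 10b + c = 1799/3
Solving the system yields a = 6, b = 0, c = -1/3.
So g(s) = 6s² - 1/3.
Then g(6) = 647/3.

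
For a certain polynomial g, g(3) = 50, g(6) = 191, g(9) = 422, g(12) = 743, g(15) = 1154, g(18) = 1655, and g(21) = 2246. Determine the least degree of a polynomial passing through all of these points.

2

Forward differences of the values at s = 3, 6, 9, 12, 15, 18, 21:
  g  : 50  191  422  743  1154  1655  2246
  Δ  : 141  231  321  411  501  591
  Δ^2: 90  90  90  90  90
  Δ^3: 0  0  0  0
  Δ^4: 0  0  0
  Δ^5: 0  0
  Δ^6: 0
The second differences are constant (90) and nonzero, while all higher differences vanish, so the minimal degree is 2.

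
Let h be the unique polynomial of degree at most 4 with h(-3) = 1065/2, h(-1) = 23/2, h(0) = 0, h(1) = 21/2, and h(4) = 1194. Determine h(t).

h(t) = 5t^4 - 3t^3 + 6t^2 + (5/2)t

Write h(t) = at^4 + bt^3 + ct^2 + dt + e. Substituting each data point gives a linear system:
  81a - 27b + 9c - 3d + e = 1065/2
  a - b + c - d + e = 23/2
  e = 0
  a + b + c + d + e = 21/2
  256a + 64b + 16c + 4d + e = 1194
Solving the system yields a = 5, b = -3, c = 6, d = 5/2, e = 0.
So h(t) = 5t^4 - 3t^3 + 6t^2 + (5/2)t.
Check: h(4) = 1194. ✓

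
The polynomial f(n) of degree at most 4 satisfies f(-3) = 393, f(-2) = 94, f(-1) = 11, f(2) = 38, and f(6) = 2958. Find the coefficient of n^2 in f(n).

Write f(n) = an^4 + bn^3 + cn^2 + dn + e. Substituting each data point gives a linear system:
  81a - 27b + 9c - 3d + e = 393
  16a - 8b + 4c - 2d + e = 94
  a - b + c - d + e = 11
  16a + 8b + 4c + 2d + e = 38
  1296a + 216b + 36c + 6d + e = 2958
Solving the system yields a = 3, b = -5, c = 3, d = 6, e = 6.
So f(n) = 3n^4 - 5n^3 + 3n^2 + 6n + 6.
The coefficient of n^2 is 3.

3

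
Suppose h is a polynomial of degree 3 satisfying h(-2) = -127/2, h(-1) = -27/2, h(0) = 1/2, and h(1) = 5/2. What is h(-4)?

Using the Lagrange interpolation formula with nodes -2, -1, 0, 1:
  L_0(n) = (n + 1)n(n - 1) / -6
  L_1(n) = (n + 2)n(n - 1) / 2
  L_2(n) = (n + 2)(n + 1)(n - 1) / -2
  L_3(n) = (n + 2)(n + 1)n / 6
Then h(n) = -127/2·L_0(n) - 27/2·L_1(n) + 1/2·L_2(n) + 5/2·L_3(n).
Expanding and collecting terms gives h(n) = 4n³ - 6n² + 4n + 1/2.
Evaluating at n = -4: h(-4) = -735/2.

-735/2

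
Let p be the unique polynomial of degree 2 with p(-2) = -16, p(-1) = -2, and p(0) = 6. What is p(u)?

p(u) = -3u^2 + 5u + 6

Using the Lagrange interpolation formula with nodes -2, -1, 0:
  L_0(u) = (u + 1)u / 2
  L_1(u) = (u + 2)u / -1
  L_2(u) = (u + 2)(u + 1) / 2
Then p(u) = -16·L_0(u) - 2·L_1(u) + 6·L_2(u).
Expanding and collecting terms gives p(u) = -3u² + 5u + 6.
Check: p(-2) = -16. ✓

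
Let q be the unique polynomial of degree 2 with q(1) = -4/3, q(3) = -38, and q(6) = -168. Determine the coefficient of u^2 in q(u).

-5

Write q(u) = au^2 + bu + c. Substituting each data point gives a linear system:
  a + b + c = -4/3
  9a + 3b + c = -38
  36a + 6b + c = -168
Solving the system yields a = -5, b = 5/3, c = 2.
So q(u) = -5u² + (5/3)u + 2.
The leading coefficient is -5.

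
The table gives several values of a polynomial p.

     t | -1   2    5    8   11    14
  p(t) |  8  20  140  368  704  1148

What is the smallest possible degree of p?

Forward differences of the values at t = -1, 2, 5, 8, 11, 14:
  p  : 8  20  140  368  704  1148
  Δ  : 12  120  228  336  444
  Δ^2: 108  108  108  108
  Δ^3: 0  0  0
  Δ^4: 0  0
  Δ^5: 0
The second differences are constant (108) and nonzero, while all higher differences vanish, so the minimal degree is 2.

2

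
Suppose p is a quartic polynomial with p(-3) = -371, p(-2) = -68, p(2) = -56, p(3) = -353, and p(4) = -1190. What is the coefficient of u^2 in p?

5

Write p(u) = au^4 + bu^3 + cu^2 + du + e. Substituting each data point gives a linear system:
  81a - 27b + 9c - 3d + e = -371
  16a - 8b + 4c - 2d + e = -68
  16a + 8b + 4c + 2d + e = -56
  81a + 27b + 9c + 3d + e = -353
  256a + 64b + 16c + 4d + e = -1190
Solving the system yields a = -5, b = 0, c = 5, d = 3, e = -2.
So p(u) = -5u^4 + 5u^2 + 3u - 2.
The coefficient of u^2 is 5.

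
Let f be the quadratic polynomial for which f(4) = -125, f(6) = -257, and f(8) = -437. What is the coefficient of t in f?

-6

Write f(t) = at^2 + bt + c. Substituting each data point gives a linear system:
  16a + 4b + c = -125
  36a + 6b + c = -257
  64a + 8b + c = -437
Solving the system yields a = -6, b = -6, c = -5.
So f(t) = -6t^2 - 6t - 5.
The coefficient of t is -6.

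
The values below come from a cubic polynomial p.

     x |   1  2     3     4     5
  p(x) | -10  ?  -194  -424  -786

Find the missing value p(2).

-66

On equispaced nodes a degree-3 polynomial has vanishing fourth forward difference, so
  p(1) - 4·p(2) + 6·p(3) - 4·p(4) + p(5) = 0.
Substituting the known values and solving for p(2):
  -4·p(2) = 264
  p(2) = -66.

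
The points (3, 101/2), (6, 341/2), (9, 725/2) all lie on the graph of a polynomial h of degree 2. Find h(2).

Forward differences of the values at x = 3, 6, 9:
  h  : 101/2  341/2  725/2
  Δ  : 120  192
  Δ^2: 72
The second differences are constant, confirming degree 2.
Interpolating (Newton forward form) and evaluating at x = 2 gives h(2) = 53/2.

53/2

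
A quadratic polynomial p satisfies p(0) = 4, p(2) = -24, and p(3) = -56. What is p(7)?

Write p(x) = ax^2 + bx + c. Substituting each data point gives a linear system:
  c = 4
  4a + 2b + c = -24
  9a + 3b + c = -56
Solving the system yields a = -6, b = -2, c = 4.
So p(x) = -6x² - 2x + 4.
Then p(7) = -304.

-304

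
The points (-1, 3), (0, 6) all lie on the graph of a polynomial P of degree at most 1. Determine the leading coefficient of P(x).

Write P(x) = ax + b. Substituting each data point gives a linear system:
  -a + b = 3
  b = 6
Solving the system yields a = 3, b = 6.
So P(x) = 3x + 6.
The leading coefficient is 3.

3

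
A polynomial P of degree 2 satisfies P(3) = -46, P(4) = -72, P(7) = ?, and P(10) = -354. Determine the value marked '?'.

-186

The 3 known points determine the degree-2 polynomial uniquely.
Write P(t) = at^2 + bt + c. Substituting each data point gives a linear system:
  9a + 3b + c = -46
  16a + 4b + c = -72
  100a + 10b + c = -354
Solving the system yields a = -3, b = -5, c = -4.
So P(t) = -3t^2 - 5t - 4.
Then P(7) = -186.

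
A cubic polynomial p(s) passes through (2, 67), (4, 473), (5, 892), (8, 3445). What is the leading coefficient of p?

6

Write p(s) = as^3 + bs^2 + cs + d. Substituting each data point gives a linear system:
  8a + 4b + 2c + d = 67
  64a + 16b + 4c + d = 473
  125a + 25b + 5c + d = 892
  512a + 64b + 8c + d = 3445
Solving the system yields a = 6, b = 6, c = -1, d = -3.
So p(s) = 6s^3 + 6s^2 - s - 3.
The leading coefficient is 6.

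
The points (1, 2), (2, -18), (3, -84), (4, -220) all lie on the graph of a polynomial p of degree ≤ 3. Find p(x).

p(x) = -4x^3 + x^2 + 5x

Using the Lagrange interpolation formula with nodes 1, 2, 3, 4:
  L_0(x) = (x - 2)(x - 3)(x - 4) / -6
  L_1(x) = (x - 1)(x - 3)(x - 4) / 2
  L_2(x) = (x - 1)(x - 2)(x - 4) / -2
  L_3(x) = (x - 1)(x - 2)(x - 3) / 6
Then p(x) = 2·L_0(x) - 18·L_1(x) - 84·L_2(x) - 220·L_3(x).
Expanding and collecting terms gives p(x) = -4x³ + x² + 5x.
Check: p(3) = -84. ✓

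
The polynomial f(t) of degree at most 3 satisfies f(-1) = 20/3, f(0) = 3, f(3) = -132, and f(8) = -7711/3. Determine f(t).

Write f(t) = at^3 + bt^2 + ct + d. Substituting each data point gives a linear system:
  -a + b - c + d = 20/3
  d = 3
  27a + 9b + 3c + d = -132
  512a + 64b + 8c + d = -7711/3
Solving the system yields a = -5, b = -1/3, c = 1, d = 3.
So f(t) = -5t^3 - (1/3)t^2 + t + 3.
Check: f(8) = -7711/3. ✓

f(t) = -5t^3 - (1/3)t^2 + t + 3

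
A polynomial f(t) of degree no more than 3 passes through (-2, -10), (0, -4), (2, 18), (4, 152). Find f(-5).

Write f(t) = at^3 + bt^2 + ct + d. Substituting each data point gives a linear system:
  -8a + 4b - 2c + d = -10
  d = -4
  8a + 4b + 2c + d = 18
  64a + 16b + 4c + d = 152
Solving the system yields a = 2, b = 2, c = -1, d = -4.
So f(t) = 2t^3 + 2t^2 - t - 4.
Then f(-5) = -199.

-199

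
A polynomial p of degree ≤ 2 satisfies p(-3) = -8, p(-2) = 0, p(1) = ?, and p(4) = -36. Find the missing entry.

The 3 known points determine the degree-2 polynomial uniquely.
Write p(u) = au^2 + bu + c. Substituting each data point gives a linear system:
  9a - 3b + c = -8
  4a - 2b + c = 0
  16a + 4b + c = -36
Solving the system yields a = -2, b = -2, c = 4.
So p(u) = -2u² - 2u + 4.
Then p(1) = 0.

0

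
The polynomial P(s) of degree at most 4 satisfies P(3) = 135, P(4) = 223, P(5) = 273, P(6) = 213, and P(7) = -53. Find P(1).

13

Forward differences of the values at s = 3, 4, 5, 6, 7:
  P  : 135  223  273  213  -53
  Δ  : 88  50  -60  -266
  Δ^2: -38  -110  -206
  Δ^3: -72  -96
  Δ^4: -24
The fourth differences are constant, confirming degree 4.
Interpolating (Newton forward form) and evaluating at s = 1 gives P(1) = 13.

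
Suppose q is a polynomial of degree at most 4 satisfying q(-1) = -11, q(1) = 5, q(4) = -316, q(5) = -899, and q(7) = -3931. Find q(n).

q(n) = -2n^4 + 2n^3 + 3n^2 + 6n - 4

Write q(n) = an^4 + bn^3 + cn^2 + dn + e. Substituting each data point gives a linear system:
  a - b + c - d + e = -11
  a + b + c + d + e = 5
  256a + 64b + 16c + 4d + e = -316
  625a + 125b + 25c + 5d + e = -899
  2401a + 343b + 49c + 7d + e = -3931
Solving the system yields a = -2, b = 2, c = 3, d = 6, e = -4.
So q(n) = -2n^4 + 2n^3 + 3n^2 + 6n - 4.
Check: q(5) = -899. ✓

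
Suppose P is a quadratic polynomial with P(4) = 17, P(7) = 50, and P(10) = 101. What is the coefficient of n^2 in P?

1

Write P(n) = an^2 + bn + c. Substituting each data point gives a linear system:
  16a + 4b + c = 17
  49a + 7b + c = 50
  100a + 10b + c = 101
Solving the system yields a = 1, b = 0, c = 1.
So P(n) = n^2 + 1.
The leading coefficient is 1.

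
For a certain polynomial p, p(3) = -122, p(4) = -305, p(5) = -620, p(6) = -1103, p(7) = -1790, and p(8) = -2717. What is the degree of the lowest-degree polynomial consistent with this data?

Forward differences of the values at x = 3, 4, 5, 6, 7, 8:
  p  : -122  -305  -620  -1103  -1790  -2717
  Δ  : -183  -315  -483  -687  -927
  Δ^2: -132  -168  -204  -240
  Δ^3: -36  -36  -36
  Δ^4: 0  0
  Δ^5: 0
The third differences are constant (-36) and nonzero, while all higher differences vanish, so the minimal degree is 3.

3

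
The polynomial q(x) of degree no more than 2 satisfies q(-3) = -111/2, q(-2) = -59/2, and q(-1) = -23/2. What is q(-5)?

Write q(x) = ax^2 + bx + c. Substituting each data point gives a linear system:
  9a - 3b + c = -111/2
  4a - 2b + c = -59/2
  a - b + c = -23/2
Solving the system yields a = -4, b = 6, c = -3/2.
So q(x) = -4x² + 6x - 3/2.
Then q(-5) = -263/2.

-263/2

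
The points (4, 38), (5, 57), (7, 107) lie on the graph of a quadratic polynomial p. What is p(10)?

212

Using the Lagrange interpolation formula with nodes 4, 5, 7:
  L_0(n) = (n - 5)(n - 7) / 3
  L_1(n) = (n - 4)(n - 7) / -2
  L_2(n) = (n - 4)(n - 5) / 6
Then p(n) = 38·L_0(n) + 57·L_1(n) + 107·L_2(n).
Expanding and collecting terms gives p(n) = 2n^2 + n + 2.
Evaluating at n = 10: p(10) = 212.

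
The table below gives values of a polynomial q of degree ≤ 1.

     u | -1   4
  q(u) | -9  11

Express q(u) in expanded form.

q(u) = 4u - 5

Write q(u) = au + b. Substituting each data point gives a linear system:
  -a + b = -9
  4a + b = 11
Solving the system yields a = 4, b = -5.
So q(u) = 4u - 5.
Check: q(-1) = -9. ✓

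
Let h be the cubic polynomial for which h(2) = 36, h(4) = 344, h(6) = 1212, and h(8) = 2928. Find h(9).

4194

Using the Lagrange interpolation formula with nodes 2, 4, 6, 8:
  L_0(u) = (u - 4)(u - 6)(u - 8) / -48
  L_1(u) = (u - 2)(u - 6)(u - 8) / 16
  L_2(u) = (u - 2)(u - 4)(u - 8) / -16
  L_3(u) = (u - 2)(u - 4)(u - 6) / 48
Then h(u) = 36·L_0(u) + 344·L_1(u) + 1212·L_2(u) + 2928·L_3(u).
Expanding and collecting terms gives h(u) = 6u³ - 2u² - 2u.
Evaluating at u = 9: h(9) = 4194.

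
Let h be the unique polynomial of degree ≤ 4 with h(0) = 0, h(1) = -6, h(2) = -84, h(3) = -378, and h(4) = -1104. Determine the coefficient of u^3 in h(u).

Write h(u) = au^4 + bu^3 + cu^2 + du + e. Substituting each data point gives a linear system:
  e = 0
  a + b + c + d + e = -6
  16a + 8b + 4c + 2d + e = -84
  81a + 27b + 9c + 3d + e = -378
  256a + 64b + 16c + 4d + e = -1104
Solving the system yields a = -3, b = -6, c = 3, d = 0, e = 0.
So h(u) = -3u⁴ - 6u³ + 3u².
The coefficient of u^3 is -6.

-6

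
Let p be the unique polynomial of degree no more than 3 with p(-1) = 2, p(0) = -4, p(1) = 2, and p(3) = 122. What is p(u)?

p(u) = 3u^3 + 6u^2 - 3u - 4

Using the Lagrange interpolation formula with nodes -1, 0, 1, 3:
  L_0(u) = u(u - 1)(u - 3) / -8
  L_1(u) = (u + 1)(u - 1)(u - 3) / 3
  L_2(u) = (u + 1)u(u - 3) / -4
  L_3(u) = (u + 1)u(u - 1) / 24
Then p(u) = 2·L_0(u) - 4·L_1(u) + 2·L_2(u) + 122·L_3(u).
Expanding and collecting terms gives p(u) = 3u^3 + 6u^2 - 3u - 4.
Check: p(3) = 122. ✓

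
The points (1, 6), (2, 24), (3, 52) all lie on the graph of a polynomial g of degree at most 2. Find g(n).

Using the Lagrange interpolation formula with nodes 1, 2, 3:
  L_0(n) = (n - 2)(n - 3) / 2
  L_1(n) = (n - 1)(n - 3) / -1
  L_2(n) = (n - 1)(n - 2) / 2
Then g(n) = 6·L_0(n) + 24·L_1(n) + 52·L_2(n).
Expanding and collecting terms gives g(n) = 5n² + 3n - 2.
Check: g(1) = 6. ✓

g(n) = 5n^2 + 3n - 2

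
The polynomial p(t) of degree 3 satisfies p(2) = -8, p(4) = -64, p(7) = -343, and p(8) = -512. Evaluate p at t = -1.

1

Write p(t) = at^3 + bt^2 + ct + d. Substituting each data point gives a linear system:
  8a + 4b + 2c + d = -8
  64a + 16b + 4c + d = -64
  343a + 49b + 7c + d = -343
  512a + 64b + 8c + d = -512
Solving the system yields a = -1, b = 0, c = 0, d = 0.
So p(t) = -t^3.
Then p(-1) = 1.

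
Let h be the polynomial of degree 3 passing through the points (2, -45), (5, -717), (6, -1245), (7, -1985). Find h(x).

Write h(x) = ax^3 + bx^2 + cx + d. Substituting each data point gives a linear system:
  8a + 4b + 2c + d = -45
  125a + 25b + 5c + d = -717
  216a + 36b + 6c + d = -1245
  343a + 49b + 7c + d = -1985
Solving the system yields a = -6, b = 2, c = -4, d = 3.
So h(x) = -6x³ + 2x² - 4x + 3.
Check: h(2) = -45. ✓

h(x) = -6x^3 + 2x^2 - 4x + 3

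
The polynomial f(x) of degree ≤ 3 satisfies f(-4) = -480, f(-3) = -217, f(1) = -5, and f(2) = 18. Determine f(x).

f(x) = 6x^3 - 6x^2 - x - 4

Using the Lagrange interpolation formula with nodes -4, -3, 1, 2:
  L_0(x) = (x + 3)(x - 1)(x - 2) / -30
  L_1(x) = (x + 4)(x - 1)(x - 2) / 20
  L_2(x) = (x + 4)(x + 3)(x - 2) / -20
  L_3(x) = (x + 4)(x + 3)(x - 1) / 30
Then f(x) = -480·L_0(x) - 217·L_1(x) - 5·L_2(x) + 18·L_3(x).
Expanding and collecting terms gives f(x) = 6x^3 - 6x^2 - x - 4.
Check: f(-3) = -217. ✓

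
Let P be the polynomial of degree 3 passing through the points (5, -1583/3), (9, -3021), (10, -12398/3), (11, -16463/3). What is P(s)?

P(s) = -4s^3 - (5/3)s^2 + 4s - 6

Write P(s) = as^3 + bs^2 + cs + d. Substituting each data point gives a linear system:
  125a + 25b + 5c + d = -1583/3
  729a + 81b + 9c + d = -3021
  1000a + 100b + 10c + d = -12398/3
  1331a + 121b + 11c + d = -16463/3
Solving the system yields a = -4, b = -5/3, c = 4, d = -6.
So P(s) = -4s^3 - (5/3)s^2 + 4s - 6.
Check: P(5) = -1583/3. ✓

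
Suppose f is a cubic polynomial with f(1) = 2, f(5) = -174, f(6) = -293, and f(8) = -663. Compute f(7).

Using the Lagrange interpolation formula with nodes 1, 5, 6, 8:
  L_0(n) = (n - 5)(n - 6)(n - 8) / -140
  L_1(n) = (n - 1)(n - 6)(n - 8) / 12
  L_2(n) = (n - 1)(n - 5)(n - 8) / -10
  L_3(n) = (n - 1)(n - 5)(n - 6) / 42
Then f(n) = 2·L_0(n) - 174·L_1(n) - 293·L_2(n) - 663·L_3(n).
Expanding and collecting terms gives f(n) = -n^3 - 3n^2 + 5n + 1.
Evaluating at n = 7: f(7) = -454.

-454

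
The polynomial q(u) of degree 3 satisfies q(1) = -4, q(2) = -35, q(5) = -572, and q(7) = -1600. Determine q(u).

q(u) = -5u^3 + 3u^2 - 5u + 3

Write q(u) = au^3 + bu^2 + cu + d. Substituting each data point gives a linear system:
  a + b + c + d = -4
  8a + 4b + 2c + d = -35
  125a + 25b + 5c + d = -572
  343a + 49b + 7c + d = -1600
Solving the system yields a = -5, b = 3, c = -5, d = 3.
So q(u) = -5u³ + 3u² - 5u + 3.
Check: q(2) = -35. ✓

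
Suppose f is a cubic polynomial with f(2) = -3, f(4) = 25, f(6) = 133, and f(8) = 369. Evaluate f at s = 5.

Using the Lagrange interpolation formula with nodes 2, 4, 6, 8:
  L_0(s) = (s - 4)(s - 6)(s - 8) / -48
  L_1(s) = (s - 2)(s - 6)(s - 8) / 16
  L_2(s) = (s - 2)(s - 4)(s - 8) / -16
  L_3(s) = (s - 2)(s - 4)(s - 6) / 48
Then f(s) = -3·L_0(s) + 25·L_1(s) + 133·L_2(s) + 369·L_3(s).
Expanding and collecting terms gives f(s) = s^3 - 2s^2 - 2s + 1.
Evaluating at s = 5: f(5) = 66.

66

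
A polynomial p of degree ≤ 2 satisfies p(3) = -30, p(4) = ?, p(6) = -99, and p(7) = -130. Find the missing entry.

-49

The 3 known points determine the degree-2 polynomial uniquely.
Write p(x) = ax^2 + bx + c. Substituting each data point gives a linear system:
  9a + 3b + c = -30
  36a + 6b + c = -99
  49a + 7b + c = -130
Solving the system yields a = -2, b = -5, c = 3.
So p(x) = -2x^2 - 5x + 3.
Then p(4) = -49.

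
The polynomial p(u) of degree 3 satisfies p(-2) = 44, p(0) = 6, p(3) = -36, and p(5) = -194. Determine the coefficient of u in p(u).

Write p(u) = au^3 + bu^2 + cu + d. Substituting each data point gives a linear system:
  -8a + 4b - 2c + d = 44
  d = 6
  27a + 9b + 3c + d = -36
  125a + 25b + 5c + d = -194
Solving the system yields a = -2, b = 3, c = -5, d = 6.
So p(u) = -2u^3 + 3u^2 - 5u + 6.
The coefficient of u is -5.

-5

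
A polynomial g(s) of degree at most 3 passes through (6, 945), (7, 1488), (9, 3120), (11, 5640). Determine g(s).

Write g(s) = as^3 + bs^2 + cs + d. Substituting each data point gives a linear system:
  216a + 36b + 6c + d = 945
  343a + 49b + 7c + d = 1488
  729a + 81b + 9c + d = 3120
  1331a + 121b + 11c + d = 5640
Solving the system yields a = 4, b = 3, c = -4, d = -3.
So g(s) = 4s^3 + 3s^2 - 4s - 3.
Check: g(9) = 3120. ✓

g(s) = 4s^3 + 3s^2 - 4s - 3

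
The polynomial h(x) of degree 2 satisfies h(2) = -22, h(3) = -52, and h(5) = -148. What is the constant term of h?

2

Write h(x) = ax^2 + bx + c. Substituting each data point gives a linear system:
  4a + 2b + c = -22
  9a + 3b + c = -52
  25a + 5b + c = -148
Solving the system yields a = -6, b = 0, c = 2.
So h(x) = -6x^2 + 2.
The constant term is 2.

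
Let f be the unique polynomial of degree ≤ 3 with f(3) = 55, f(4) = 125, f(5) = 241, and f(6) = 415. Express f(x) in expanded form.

Using the Lagrange interpolation formula with nodes 3, 4, 5, 6:
  L_0(x) = (x - 4)(x - 5)(x - 6) / -6
  L_1(x) = (x - 3)(x - 5)(x - 6) / 2
  L_2(x) = (x - 3)(x - 4)(x - 6) / -2
  L_3(x) = (x - 3)(x - 4)(x - 5) / 6
Then f(x) = 55·L_0(x) + 125·L_1(x) + 241·L_2(x) + 415·L_3(x).
Expanding and collecting terms gives f(x) = 2x³ - x² + 3x + 1.
Check: f(6) = 415. ✓

f(x) = 2x^3 - x^2 + 3x + 1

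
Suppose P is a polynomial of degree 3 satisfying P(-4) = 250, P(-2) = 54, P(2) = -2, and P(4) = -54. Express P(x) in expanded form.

P(x) = -2x^3 + 6x^2 - 6x + 2

Write P(x) = ax^3 + bx^2 + cx + d. Substituting each data point gives a linear system:
  -64a + 16b - 4c + d = 250
  -8a + 4b - 2c + d = 54
  8a + 4b + 2c + d = -2
  64a + 16b + 4c + d = -54
Solving the system yields a = -2, b = 6, c = -6, d = 2.
So P(x) = -2x³ + 6x² - 6x + 2.
Check: P(-2) = 54. ✓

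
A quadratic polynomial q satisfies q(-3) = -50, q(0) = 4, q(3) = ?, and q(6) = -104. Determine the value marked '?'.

The 3 known points determine the degree-2 polynomial uniquely.
Write q(n) = an^2 + bn + c. Substituting each data point gives a linear system:
  9a - 3b + c = -50
  c = 4
  36a + 6b + c = -104
Solving the system yields a = -4, b = 6, c = 4.
So q(n) = -4n^2 + 6n + 4.
Then q(3) = -14.

-14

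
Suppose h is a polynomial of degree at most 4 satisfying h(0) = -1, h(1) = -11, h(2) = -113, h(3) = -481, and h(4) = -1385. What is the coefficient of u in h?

Write h(u) = au^4 + bu^3 + cu^2 + du + e. Substituting each data point gives a linear system:
  e = -1
  a + b + c + d + e = -11
  16a + 8b + 4c + 2d + e = -113
  81a + 27b + 9c + 3d + e = -481
  256a + 64b + 16c + 4d + e = -1385
Solving the system yields a = -4, b = -5, c = -3, d = 2, e = -1.
So h(u) = -4u⁴ - 5u³ - 3u² + 2u - 1.
The coefficient of u is 2.

2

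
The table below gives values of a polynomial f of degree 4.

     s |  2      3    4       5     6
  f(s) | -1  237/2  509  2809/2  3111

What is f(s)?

f(s) = 3s^4 - 3s^3 - (5/2)s^2 - 6s - 3

Write f(s) = as^4 + bs^3 + cs^2 + ds + e. Substituting each data point gives a linear system:
  16a + 8b + 4c + 2d + e = -1
  81a + 27b + 9c + 3d + e = 237/2
  256a + 64b + 16c + 4d + e = 509
  625a + 125b + 25c + 5d + e = 2809/2
  1296a + 216b + 36c + 6d + e = 3111
Solving the system yields a = 3, b = -3, c = -5/2, d = -6, e = -3.
So f(s) = 3s^4 - 3s^3 - (5/2)s^2 - 6s - 3.
Check: f(2) = -1. ✓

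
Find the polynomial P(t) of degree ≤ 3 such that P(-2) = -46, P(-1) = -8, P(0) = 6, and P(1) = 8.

Using the Lagrange interpolation formula with nodes -2, -1, 0, 1:
  L_0(t) = (t + 1)t(t - 1) / -6
  L_1(t) = (t + 2)t(t - 1) / 2
  L_2(t) = (t + 2)(t + 1)(t - 1) / -2
  L_3(t) = (t + 2)(t + 1)t / 6
Then P(t) = -46·L_0(t) - 8·L_1(t) + 6·L_2(t) + 8·L_3(t).
Expanding and collecting terms gives P(t) = 2t^3 - 6t^2 + 6t + 6.
Check: P(1) = 8. ✓

P(t) = 2t^3 - 6t^2 + 6t + 6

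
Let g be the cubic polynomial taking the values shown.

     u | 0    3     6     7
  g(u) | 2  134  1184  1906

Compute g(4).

Using the Lagrange interpolation formula with nodes 0, 3, 6, 7:
  L_0(u) = (u - 3)(u - 6)(u - 7) / -126
  L_1(u) = u(u - 6)(u - 7) / 36
  L_2(u) = u(u - 3)(u - 7) / -18
  L_3(u) = u(u - 3)(u - 6) / 28
Then g(u) = 2·L_0(u) + 134·L_1(u) + 1184·L_2(u) + 1906·L_3(u).
Expanding and collecting terms gives g(u) = 6u³ - 3u² - u + 2.
Evaluating at u = 4: g(4) = 334.

334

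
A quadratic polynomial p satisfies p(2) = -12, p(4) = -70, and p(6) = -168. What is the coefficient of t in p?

Write p(t) = at^2 + bt + c. Substituting each data point gives a linear system:
  4a + 2b + c = -12
  16a + 4b + c = -70
  36a + 6b + c = -168
Solving the system yields a = -5, b = 1, c = 6.
So p(t) = -5t^2 + t + 6.
The coefficient of t is 1.

1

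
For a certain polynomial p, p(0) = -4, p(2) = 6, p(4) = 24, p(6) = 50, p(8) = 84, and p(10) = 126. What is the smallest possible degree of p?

2

Forward differences of the values at n = 0, 2, 4, 6, 8, 10:
  p  : -4  6  24  50  84  126
  Δ  : 10  18  26  34  42
  Δ^2: 8  8  8  8
  Δ^3: 0  0  0
  Δ^4: 0  0
  Δ^5: 0
The second differences are constant (8) and nonzero, while all higher differences vanish, so the minimal degree is 2.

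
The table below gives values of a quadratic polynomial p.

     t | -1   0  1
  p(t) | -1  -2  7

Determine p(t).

p(t) = 5t^2 + 4t - 2

Using the Lagrange interpolation formula with nodes -1, 0, 1:
  L_0(t) = t(t - 1) / 2
  L_1(t) = (t + 1)(t - 1) / -1
  L_2(t) = (t + 1)t / 2
Then p(t) = -1·L_0(t) - 2·L_1(t) + 7·L_2(t).
Expanding and collecting terms gives p(t) = 5t² + 4t - 2.
Check: p(-1) = -1. ✓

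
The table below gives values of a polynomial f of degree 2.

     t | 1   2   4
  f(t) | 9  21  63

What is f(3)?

Write f(t) = at^2 + bt + c. Substituting each data point gives a linear system:
  a + b + c = 9
  4a + 2b + c = 21
  16a + 4b + c = 63
Solving the system yields a = 3, b = 3, c = 3.
So f(t) = 3t^2 + 3t + 3.
Then f(3) = 39.

39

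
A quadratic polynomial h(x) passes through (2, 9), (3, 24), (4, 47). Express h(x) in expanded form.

Write h(x) = ax^2 + bx + c. Substituting each data point gives a linear system:
  4a + 2b + c = 9
  9a + 3b + c = 24
  16a + 4b + c = 47
Solving the system yields a = 4, b = -5, c = 3.
So h(x) = 4x² - 5x + 3.
Check: h(2) = 9. ✓

h(x) = 4x^2 - 5x + 3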